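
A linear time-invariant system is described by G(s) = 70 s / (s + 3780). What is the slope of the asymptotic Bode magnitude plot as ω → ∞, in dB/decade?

With 1 zero and 1 pole, the high-frequency asymptotic slope is 20 × (1 − 1) = 0 dB/decade.

0 dB/decade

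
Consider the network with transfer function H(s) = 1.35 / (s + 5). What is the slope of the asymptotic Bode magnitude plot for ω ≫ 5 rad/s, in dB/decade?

-20 dB/decade

With 0 zeros and 1 pole, the high-frequency asymptotic slope is 20 × (0 − 1) = -20 dB/decade.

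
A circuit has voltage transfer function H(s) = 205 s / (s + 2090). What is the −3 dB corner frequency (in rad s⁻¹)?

2090 rad s⁻¹

For a single-pole high-pass, the −3 dB point is at the pole: ω = 2090 rad s⁻¹.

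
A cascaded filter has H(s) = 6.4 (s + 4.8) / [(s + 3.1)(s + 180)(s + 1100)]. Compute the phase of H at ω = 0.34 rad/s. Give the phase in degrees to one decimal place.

-2.3 deg

∠(j0.34 + 4.8) = arctan(0.34/4.8) = 4.05°
∠(j0.34 + 3.1) = arctan(0.34/3.1) = 6.26°
∠(j0.34 + 180) = arctan(0.34/180) = 0.11°
∠(j0.34 + 1100) = arctan(0.34/1100) = 0.02°
∠H(j0.34) = 4.05° − (6.26° + 0.11° + 0.02°) = -2.33°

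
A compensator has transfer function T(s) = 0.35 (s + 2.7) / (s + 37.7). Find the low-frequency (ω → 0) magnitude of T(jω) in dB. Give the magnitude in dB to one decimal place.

-32.0 dB

T(0) = 0.35 × 2.7 / 37.7 = 0.025066
20 log₁₀(0.025066) = -32.02 dB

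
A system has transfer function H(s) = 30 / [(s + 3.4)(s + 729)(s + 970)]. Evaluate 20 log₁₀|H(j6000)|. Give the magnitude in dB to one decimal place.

-197.3 dB

|j6000 + 3.4| = √(6000² + 3.4²) = 6000
|j6000 + 729| = √(6000² + 729²) = 6044
|j6000 + 970| = √(6000² + 970²) = 6078
|H(j6000)| = 30 / (6000 × 6044 × 6078) = 1.3611e-10
20 log₁₀(1.3611e-10) = -197.32 dB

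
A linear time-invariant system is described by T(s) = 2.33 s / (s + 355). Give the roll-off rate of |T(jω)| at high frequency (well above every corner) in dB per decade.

0 dB/decade

With 1 zero and 1 pole, the high-frequency asymptotic slope is 20 × (1 − 1) = 0 dB/decade.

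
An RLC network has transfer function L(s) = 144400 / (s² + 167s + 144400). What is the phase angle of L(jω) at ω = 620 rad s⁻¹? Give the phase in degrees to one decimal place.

-156.7°

∠[(j620)² + 167(j620) + 144400] = ∠[-2.4e+05 + j1.0354e+05] = 156.66°
∠L(j620) = −156.66° = -156.66°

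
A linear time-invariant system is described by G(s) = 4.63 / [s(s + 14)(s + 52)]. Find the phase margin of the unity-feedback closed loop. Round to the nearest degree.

90°

Gain crossover: |G(jω)| = 1 at ω ≈ 0.00636 rad/sec.
∠G(j0.00636) = −90° − arctan(0.00636/14) − arctan(0.00636/52) ≈ -90.03°
PM = 180° + (-90.03°) = 89.97°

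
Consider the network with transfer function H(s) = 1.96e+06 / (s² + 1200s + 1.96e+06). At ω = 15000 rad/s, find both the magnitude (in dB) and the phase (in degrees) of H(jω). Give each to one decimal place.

|H| = -41.2 dB, ∠H = -175.4°

|(j15000)² + 1200(j15000) + 1.96e+06| = |-2.2304e+08 + j1.8e+07| = 2.238e+08
|H(j15000)| = 1.96e+06 / 2.238e+08 = 0.0087592
20 log₁₀(0.0087592) = -41.15 dB
∠[(j15000)² + 1200(j15000) + 1.96e+06] = ∠[-2.2304e+08 + j1.8e+07] = 175.39°
∠H(j15000) = −175.39° = -175.39°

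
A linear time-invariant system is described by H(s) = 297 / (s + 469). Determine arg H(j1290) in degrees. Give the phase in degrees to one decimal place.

∠(j1290 + 469) = arctan(1290/469) = 70.02°
∠H(j1290) = −70.02° = -70.02°

-70.0 deg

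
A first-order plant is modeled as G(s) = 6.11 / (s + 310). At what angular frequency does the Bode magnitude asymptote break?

310 rad/s

The single real pole at s = −310 gives a corner at ω = 310 rad/s.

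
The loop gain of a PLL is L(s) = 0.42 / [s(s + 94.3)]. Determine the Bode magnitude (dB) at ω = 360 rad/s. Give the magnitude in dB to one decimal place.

|j360 + 94.3| = √(360² + 94.3²) = 372.1
|j360| = 360
|L(j360)| = 0.42 / (372.1 × 360) = 3.135e-06
20 log₁₀(3.135e-06) = -110.08 dB

-110.1 dB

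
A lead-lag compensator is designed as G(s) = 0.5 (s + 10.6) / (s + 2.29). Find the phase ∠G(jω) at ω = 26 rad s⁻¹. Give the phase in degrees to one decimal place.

∠(j26 + 10.6) = arctan(26/10.6) = 67.82°
∠(j26 + 2.29) = arctan(26/2.29) = 84.97°
∠G(j26) = 67.82° − 84.97° = -17.15°

-17.1 deg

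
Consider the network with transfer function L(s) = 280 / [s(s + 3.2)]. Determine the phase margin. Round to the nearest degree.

Gain crossover: |L(jω)| = 1 at ω ≈ 16.6 rad/s.
∠L(j16.6) = −90° − arctan(16.6/3.2) ≈ -169.08°
PM = 180° + (-169.08°) = 10.92°

11°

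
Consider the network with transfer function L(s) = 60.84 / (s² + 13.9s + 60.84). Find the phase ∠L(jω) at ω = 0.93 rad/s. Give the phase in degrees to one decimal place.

-12.2 deg

∠[(j0.93)² + 13.9(j0.93) + 60.84] = ∠[59.975 + j12.927] = 12.16°
∠L(j0.93) = −12.16° = -12.16°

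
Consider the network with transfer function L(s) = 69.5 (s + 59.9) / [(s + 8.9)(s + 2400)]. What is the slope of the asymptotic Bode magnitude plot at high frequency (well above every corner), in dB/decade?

-20 dB/decade

With 1 zero and 2 poles, the high-frequency asymptotic slope is 20 × (1 − 2) = -20 dB/decade.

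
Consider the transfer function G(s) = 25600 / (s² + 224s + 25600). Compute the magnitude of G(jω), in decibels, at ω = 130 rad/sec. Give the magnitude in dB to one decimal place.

-1.5 dB

|(j130)² + 224(j130) + 25600| = |8700 + j29120| = 3.039e+04
|G(j130)| = 25600 / 3.039e+04 = 0.84233
20 log₁₀(0.84233) = -1.49 dB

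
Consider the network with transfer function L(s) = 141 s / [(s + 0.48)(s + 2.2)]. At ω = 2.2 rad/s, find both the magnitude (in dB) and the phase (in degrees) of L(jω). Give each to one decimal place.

|j2.2| = 2.2
|j2.2 + 0.48| = √(2.2² + 0.48²) = 2.252
|j2.2 + 2.2| = √(2.2² + 2.2²) = 3.111
|L(j2.2)| = 141 × 2.2 / (2.252 × 3.111) = 44.277
20 log₁₀(44.277) = 32.92 dB
∠(j2.2) = 90.00°
∠(j2.2 + 0.48) = arctan(2.2/0.48) = 77.69°
∠(j2.2 + 2.2) = arctan(2.2/2.2) = 45.00°
∠L(j2.2) = 90.00° − (77.69° + 45.00°) = -32.69°

|L| = 32.9 dB, ∠L = -32.7°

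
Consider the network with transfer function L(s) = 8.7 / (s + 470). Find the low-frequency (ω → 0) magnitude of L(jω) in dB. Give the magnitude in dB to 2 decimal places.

-34.65 dB

L(0) = 8.7 / 470 = 0.018511
20 log₁₀(0.018511) = -34.652 dB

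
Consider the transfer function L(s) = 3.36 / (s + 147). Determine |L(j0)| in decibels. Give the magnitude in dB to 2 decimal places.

-32.82 dB

L(0) = 3.36 / 147 = 0.022857
20 log₁₀(0.022857) = -32.820 dB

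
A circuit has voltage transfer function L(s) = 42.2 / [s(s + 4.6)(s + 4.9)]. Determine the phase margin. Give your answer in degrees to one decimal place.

Gain crossover: |L(jω)| = 1 at ω ≈ 1.67 rad/s.
∠L(j1.67) = −90° − arctan(1.67/4.6) − arctan(1.67/4.9) ≈ -128.70°
PM = 180° + (-128.70°) = 51.30°

51.3°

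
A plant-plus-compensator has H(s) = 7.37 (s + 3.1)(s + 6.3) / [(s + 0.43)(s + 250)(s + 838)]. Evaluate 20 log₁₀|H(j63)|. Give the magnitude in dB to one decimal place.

-53.3 dB

|j63 + 3.1| = √(63² + 3.1²) = 63.08
|j63 + 6.3| = √(63² + 6.3²) = 63.31
|j63 + 0.43| = √(63² + 0.43²) = 63
|j63 + 250| = √(63² + 250²) = 257.8
|j63 + 838| = √(63² + 838²) = 840.4
|H(j63)| = 7.37 × 63.08 × 63.31 / (63 × 257.8 × 840.4) = 0.0021563
20 log₁₀(0.0021563) = -53.33 dB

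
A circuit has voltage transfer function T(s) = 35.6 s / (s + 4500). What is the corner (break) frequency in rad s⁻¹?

The single real pole at s = −4500 gives a corner at ω = 4500 rad s⁻¹.

4500 rad s⁻¹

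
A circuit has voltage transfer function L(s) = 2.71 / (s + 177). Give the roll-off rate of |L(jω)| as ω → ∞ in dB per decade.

With 0 zeros and 1 pole, the high-frequency asymptotic slope is 20 × (0 − 1) = -20 dB/decade.

-20 dB/decade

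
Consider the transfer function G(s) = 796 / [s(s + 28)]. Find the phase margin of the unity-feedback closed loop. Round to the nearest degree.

52°

Gain crossover: |G(jω)| = 1 at ω ≈ 22.3 rad s⁻¹.
∠G(j22.3) = −90° − arctan(22.3/28) ≈ -128.48°
PM = 180° + (-128.48°) = 51.52°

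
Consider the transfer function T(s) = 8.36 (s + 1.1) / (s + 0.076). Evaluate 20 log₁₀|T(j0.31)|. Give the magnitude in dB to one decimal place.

|j0.31 + 1.1| = √(0.31² + 1.1²) = 1.143
|j0.31 + 0.076| = √(0.31² + 0.076²) = 0.3192
|T(j0.31)| = 8.36 × 1.143 / 0.3192 = 29.934
20 log₁₀(29.934) = 29.52 dB

29.5 dB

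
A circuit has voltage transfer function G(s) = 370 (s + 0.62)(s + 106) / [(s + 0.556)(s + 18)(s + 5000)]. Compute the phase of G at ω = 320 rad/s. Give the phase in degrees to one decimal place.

-18.8°

∠(j320 + 0.62) = arctan(320/0.62) = 89.89°
∠(j320 + 106) = arctan(320/106) = 71.67°
∠(j320 + 0.556) = arctan(320/0.556) = 89.90°
∠(j320 + 18) = arctan(320/18) = 86.78°
∠(j320 + 5000) = arctan(320/5000) = 3.66°
∠G(j320) = 89.89° + 71.67° − (89.90° + 86.78° + 3.66°) = -18.78°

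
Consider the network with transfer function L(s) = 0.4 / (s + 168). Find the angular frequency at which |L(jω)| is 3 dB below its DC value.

For a single-pole low-pass, the −3 dB point is at the pole: ω = 168 rad s⁻¹.

168 rad s⁻¹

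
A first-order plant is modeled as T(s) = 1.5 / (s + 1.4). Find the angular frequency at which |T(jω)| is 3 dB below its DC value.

1.4 rad/s

For a single-pole low-pass, the −3 dB point is at the pole: ω = 1.4 rad/s.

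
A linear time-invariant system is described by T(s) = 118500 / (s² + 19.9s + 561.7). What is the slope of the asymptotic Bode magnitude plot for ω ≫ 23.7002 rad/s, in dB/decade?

With 0 zeros and 2 poles, the high-frequency asymptotic slope is 20 × (0 − 2) = -40 dB/decade.

-40 dB/decade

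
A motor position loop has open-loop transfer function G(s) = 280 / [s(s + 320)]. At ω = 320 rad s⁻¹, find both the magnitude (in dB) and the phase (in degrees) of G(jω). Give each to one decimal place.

|G| = -54.3 dB, ∠G = -135.0 deg

|j320 + 320| = √(320² + 320²) = 452.5
|j320| = 320
|G(j320)| = 280 / (452.5 × 320) = 0.0019335
20 log₁₀(0.0019335) = -54.27 dB
∠(j320 + 320) = arctan(320/320) = 45.00°
∠(j320) = 90.00°
∠G(j320) = − (45.00° + 90.00°) = -135.00°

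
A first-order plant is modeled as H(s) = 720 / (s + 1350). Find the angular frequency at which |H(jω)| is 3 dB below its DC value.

1350 rad/s

For a single-pole low-pass, the −3 dB point is at the pole: ω = 1350 rad/s.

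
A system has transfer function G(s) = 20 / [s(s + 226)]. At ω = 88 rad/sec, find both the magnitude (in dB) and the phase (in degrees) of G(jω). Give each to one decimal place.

|j88 + 226| = √(88² + 226²) = 242.5
|j88| = 88
|G(j88)| = 20 / (242.5 × 88) = 0.0009371
20 log₁₀(0.0009371) = -60.56 dB
∠(j88 + 226) = arctan(88/226) = 21.27°
∠(j88) = 90.00°
∠G(j88) = − (21.27° + 90.00°) = -111.27°

|G| = -60.6 dB, ∠G = -111.3 deg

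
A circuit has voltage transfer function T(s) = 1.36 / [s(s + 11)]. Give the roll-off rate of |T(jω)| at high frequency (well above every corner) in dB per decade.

With 0 zeros and 2 poles, the high-frequency asymptotic slope is 20 × (0 − 2) = -40 dB/decade.

-40 dB/decade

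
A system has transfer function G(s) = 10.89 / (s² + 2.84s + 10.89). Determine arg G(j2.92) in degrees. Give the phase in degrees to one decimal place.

-74.1°

∠[(j2.92)² + 2.84(j2.92) + 10.89] = ∠[2.3636 + j8.2928] = 74.09°
∠G(j2.92) = −74.09° = -74.09°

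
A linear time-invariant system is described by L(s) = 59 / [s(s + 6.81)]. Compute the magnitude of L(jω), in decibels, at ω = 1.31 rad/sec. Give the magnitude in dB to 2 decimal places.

16.25 dB

|j1.31 + 6.81| = √(1.31² + 6.81²) = 6.935
|j1.31| = 1.31
|L(j1.31)| = 59 / (6.935 × 1.31) = 6.4945
20 log₁₀(6.4945) = 16.251 dB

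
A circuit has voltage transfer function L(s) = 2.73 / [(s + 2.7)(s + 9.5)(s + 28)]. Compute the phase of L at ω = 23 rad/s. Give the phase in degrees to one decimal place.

-190.3 deg

∠(j23 + 2.7) = arctan(23/2.7) = 83.30°
∠(j23 + 9.5) = arctan(23/9.5) = 67.56°
∠(j23 + 28) = arctan(23/28) = 39.40°
∠L(j23) = − (83.30° + 67.56° + 39.40°) = -190.26°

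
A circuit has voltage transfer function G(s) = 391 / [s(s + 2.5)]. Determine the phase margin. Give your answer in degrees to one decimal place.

Gain crossover: |G(jω)| = 1 at ω ≈ 19.7 rad/s.
∠G(j19.7) = −90° − arctan(19.7/2.5) ≈ -172.77°
PM = 180° + (-172.77°) = 7.23°

7.2°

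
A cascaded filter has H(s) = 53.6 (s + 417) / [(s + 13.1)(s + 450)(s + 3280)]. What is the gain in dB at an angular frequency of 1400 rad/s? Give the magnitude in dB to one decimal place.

-99.4 dB

|j1400 + 417| = √(1400² + 417²) = 1461
|j1400 + 13.1| = √(1400² + 13.1²) = 1400
|j1400 + 450| = √(1400² + 450²) = 1471
|j1400 + 3280| = √(1400² + 3280²) = 3566
|H(j1400)| = 53.6 × 1461 / (1400 × 1471 × 3566) = 1.0664e-05
20 log₁₀(1.0664e-05) = -99.44 dB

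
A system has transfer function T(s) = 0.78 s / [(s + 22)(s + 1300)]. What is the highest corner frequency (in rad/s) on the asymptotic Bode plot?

1300 rad/s

Break frequencies occur at each pole and zero magnitude: 22 rad/s, 1300 rad/s.
The highest is 1300 rad/s.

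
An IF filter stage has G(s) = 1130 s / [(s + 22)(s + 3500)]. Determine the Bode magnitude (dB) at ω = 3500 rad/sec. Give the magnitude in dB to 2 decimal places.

-12.83 dB

|j3500| = 3500
|j3500 + 22| = √(3500² + 22²) = 3500
|j3500 + 3500| = √(3500² + 3500²) = 4950
|G(j3500)| = 1130 × 3500 / (3500 × 4950) = 0.22829
20 log₁₀(0.22829) = -12.830 dB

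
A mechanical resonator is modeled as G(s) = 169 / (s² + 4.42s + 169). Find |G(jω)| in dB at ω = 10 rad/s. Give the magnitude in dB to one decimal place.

6.3 dB

|(j10)² + 4.42(j10) + 169| = |69 + j44.2| = 81.94
|G(j10)| = 169 / 81.94 = 2.0624
20 log₁₀(2.0624) = 6.29 dB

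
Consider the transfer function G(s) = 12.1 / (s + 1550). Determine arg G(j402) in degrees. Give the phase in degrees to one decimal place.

∠(j402 + 1550) = arctan(402/1550) = 14.54°
∠G(j402) = −14.54° = -14.54°

-14.5°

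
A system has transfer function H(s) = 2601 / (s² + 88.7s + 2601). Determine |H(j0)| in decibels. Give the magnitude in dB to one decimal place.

H(0) = 2601 / 2601 = 1
20 log₁₀(1) = 0.00 dB

0.0 dB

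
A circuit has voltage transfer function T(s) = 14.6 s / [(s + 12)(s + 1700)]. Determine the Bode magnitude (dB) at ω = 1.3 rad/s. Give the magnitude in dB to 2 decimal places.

|j1.3| = 1.3
|j1.3 + 12| = √(1.3² + 12²) = 12.07
|j1.3 + 1700| = √(1.3² + 1700²) = 1700
|T(j1.3)| = 14.6 × 1.3 / (12.07 × 1700) = 0.00092498
20 log₁₀(0.00092498) = -60.677 dB

-60.68 dB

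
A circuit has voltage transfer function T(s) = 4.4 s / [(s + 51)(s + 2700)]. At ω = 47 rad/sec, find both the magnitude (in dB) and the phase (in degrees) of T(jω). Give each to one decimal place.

|T| = -59.1 dB, ∠T = 46.3 deg

|j47| = 47
|j47 + 51| = √(47² + 51²) = 69.35
|j47 + 2700| = √(47² + 2700²) = 2700
|T(j47)| = 4.4 × 47 / (69.35 × 2700) = 0.0011042
20 log₁₀(0.0011042) = -59.14 dB
∠(j47) = 90.00°
∠(j47 + 51) = arctan(47/51) = 42.66°
∠(j47 + 2700) = arctan(47/2700) = 1.00°
∠T(j47) = 90.00° − (42.66° + 1.00°) = 46.34°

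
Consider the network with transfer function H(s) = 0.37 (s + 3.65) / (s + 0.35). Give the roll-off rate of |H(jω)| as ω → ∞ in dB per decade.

With 1 zero and 1 pole, the high-frequency asymptotic slope is 20 × (1 − 1) = 0 dB/decade.

0 dB/decade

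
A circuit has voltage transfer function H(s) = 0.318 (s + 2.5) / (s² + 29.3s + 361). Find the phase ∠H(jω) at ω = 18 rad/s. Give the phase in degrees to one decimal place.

∠(j18 + 2.5) = arctan(18/2.5) = 82.09°
∠[(j18)² + 29.3(j18) + 361] = ∠[37 + j527.4] = 85.99°
∠H(j18) = 82.09° − 85.99° = -3.89°

-3.9°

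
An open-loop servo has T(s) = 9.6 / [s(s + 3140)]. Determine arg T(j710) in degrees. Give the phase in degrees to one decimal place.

∠(j710 + 3140) = arctan(710/3140) = 12.74°
∠(j710) = 90.00°
∠T(j710) = − (12.74° + 90.00°) = -102.74°

-102.7°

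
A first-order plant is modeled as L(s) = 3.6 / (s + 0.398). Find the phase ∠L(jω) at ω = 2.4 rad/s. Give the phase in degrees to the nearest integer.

∠(j2.4 + 0.398) = arctan(2.4/0.398) = 80.58°
∠L(j2.4) = −80.58° = -80.58°

-81 deg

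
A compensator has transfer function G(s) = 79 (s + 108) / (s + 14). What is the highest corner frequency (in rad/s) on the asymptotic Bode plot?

108 rad/s

Break frequencies occur at each pole and zero magnitude: 14 rad/s, 108 rad/s.
The highest is 108 rad/s.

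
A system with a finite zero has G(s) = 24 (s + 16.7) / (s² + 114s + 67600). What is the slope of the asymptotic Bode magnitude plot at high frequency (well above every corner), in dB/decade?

-20 dB/decade

With 1 zero and 2 poles, the high-frequency asymptotic slope is 20 × (1 − 2) = -20 dB/decade.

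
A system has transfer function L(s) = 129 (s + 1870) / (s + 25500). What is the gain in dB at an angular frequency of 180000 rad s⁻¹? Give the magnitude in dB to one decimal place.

|j180000 + 1870| = √(180000² + 1870²) = 1.8e+05
|j180000 + 25500| = √(180000² + 25500²) = 1.818e+05
|L(j180000)| = 129 × 1.8e+05 / 1.818e+05 = 127.73
20 log₁₀(127.73) = 42.13 dB

42.1 dB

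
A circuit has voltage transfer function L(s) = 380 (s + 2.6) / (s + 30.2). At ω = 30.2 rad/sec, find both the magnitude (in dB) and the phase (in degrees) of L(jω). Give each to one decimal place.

|L| = 48.6 dB, ∠L = 40.1°

|j30.2 + 2.6| = √(30.2² + 2.6²) = 30.31
|j30.2 + 30.2| = √(30.2² + 30.2²) = 42.71
|L(j30.2)| = 380 × 30.31 / 42.71 = 269.69
20 log₁₀(269.69) = 48.62 dB
∠(j30.2 + 2.6) = arctan(30.2/2.6) = 85.08°
∠(j30.2 + 30.2) = arctan(30.2/30.2) = 45.00°
∠L(j30.2) = 85.08° − 45.00° = 40.08°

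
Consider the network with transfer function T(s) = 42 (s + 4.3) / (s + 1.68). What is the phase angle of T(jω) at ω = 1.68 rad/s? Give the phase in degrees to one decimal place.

∠(j1.68 + 4.3) = arctan(1.68/4.3) = 21.34°
∠(j1.68 + 1.68) = arctan(1.68/1.68) = 45.00°
∠T(j1.68) = 21.34° − 45.00° = -23.66°

-23.7°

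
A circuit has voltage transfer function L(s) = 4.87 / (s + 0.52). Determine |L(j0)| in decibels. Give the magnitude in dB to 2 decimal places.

19.43 dB

L(0) = 4.87 / 0.52 = 9.3654
20 log₁₀(9.3654) = 19.431 dB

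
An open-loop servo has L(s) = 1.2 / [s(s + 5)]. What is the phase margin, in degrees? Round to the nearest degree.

87 deg

Gain crossover: |L(jω)| = 1 at ω ≈ 0.24 rad s⁻¹.
∠L(j0.24) = −90° − arctan(0.24/5) ≈ -92.74°
PM = 180° + (-92.74°) = 87.26°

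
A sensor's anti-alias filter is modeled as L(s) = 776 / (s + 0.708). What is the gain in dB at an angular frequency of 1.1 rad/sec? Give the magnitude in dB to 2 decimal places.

|j1.1 + 0.708| = √(1.1² + 0.708²) = 1.308
|L(j1.1)| = 776 / 1.308 = 593.2
20 log₁₀(593.2) = 55.464 dB

55.46 dB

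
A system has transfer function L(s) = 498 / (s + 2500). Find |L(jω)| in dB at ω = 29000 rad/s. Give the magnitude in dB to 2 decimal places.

|j29000 + 2500| = √(29000² + 2500²) = 2.911e+04
|L(j29000)| = 498 / 2.911e+04 = 0.017109
20 log₁₀(0.017109) = -35.336 dB

-35.34 dB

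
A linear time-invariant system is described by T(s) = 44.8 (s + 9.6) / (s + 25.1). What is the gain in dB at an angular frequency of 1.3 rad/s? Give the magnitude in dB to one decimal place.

24.7 dB

|j1.3 + 9.6| = √(1.3² + 9.6²) = 9.688
|j1.3 + 25.1| = √(1.3² + 25.1²) = 25.13
|T(j1.3)| = 44.8 × 9.688 / 25.13 = 17.268
20 log₁₀(17.268) = 24.74 dB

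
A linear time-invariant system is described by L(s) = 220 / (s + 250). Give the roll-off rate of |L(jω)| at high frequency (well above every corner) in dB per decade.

-20 dB/decade

With 0 zeros and 1 pole, the high-frequency asymptotic slope is 20 × (0 − 1) = -20 dB/decade.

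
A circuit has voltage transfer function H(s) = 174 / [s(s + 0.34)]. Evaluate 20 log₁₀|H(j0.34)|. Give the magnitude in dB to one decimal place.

|j0.34 + 0.34| = √(0.34² + 0.34²) = 0.4808
|j0.34| = 0.34
|H(j0.34)| = 174 / (0.4808 × 0.34) = 1064.3
20 log₁₀(1064.3) = 60.54 dB

60.5 dB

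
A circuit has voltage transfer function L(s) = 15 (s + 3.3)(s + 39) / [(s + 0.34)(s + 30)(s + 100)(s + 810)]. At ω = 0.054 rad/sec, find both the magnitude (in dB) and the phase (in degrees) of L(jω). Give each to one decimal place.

|j0.054 + 3.3| = √(0.054² + 3.3²) = 3.3
|j0.054 + 39| = √(0.054² + 39²) = 39
|j0.054 + 0.34| = √(0.054² + 0.34²) = 0.3443
|j0.054 + 30| = √(0.054² + 30²) = 30
|j0.054 + 100| = √(0.054² + 100²) = 100
|j0.054 + 810| = √(0.054² + 810²) = 810
|L(j0.054)| = 15 × 3.3 × 39 / (0.3443 × 30 × 100 × 810) = 0.002308
20 log₁₀(0.002308) = -52.74 dB
∠(j0.054 + 3.3) = arctan(0.054/3.3) = 0.94°
∠(j0.054 + 39) = arctan(0.054/39) = 0.08°
∠(j0.054 + 0.34) = arctan(0.054/0.34) = 9.02°
∠(j0.054 + 30) = arctan(0.054/30) = 0.10°
∠(j0.054 + 100) = arctan(0.054/100) = 0.03°
∠(j0.054 + 810) = arctan(0.054/810) = 0.00°
∠L(j0.054) = 0.94° + 0.08° − (9.02° + 0.10° + 0.03° + 0.00°) = -8.15°

|L| = -52.7 dB, ∠L = -8.1°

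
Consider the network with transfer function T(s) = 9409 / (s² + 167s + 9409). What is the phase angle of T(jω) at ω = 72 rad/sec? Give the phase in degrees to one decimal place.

∠[(j72)² + 167(j72) + 9409] = ∠[4225 + j12024] = 70.64°
∠T(j72) = −70.64° = -70.64°

-70.6°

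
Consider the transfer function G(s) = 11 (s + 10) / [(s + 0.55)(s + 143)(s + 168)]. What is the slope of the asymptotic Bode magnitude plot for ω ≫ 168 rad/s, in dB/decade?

-40 dB/decade

With 1 zero and 3 poles, the high-frequency asymptotic slope is 20 × (1 − 3) = -40 dB/decade.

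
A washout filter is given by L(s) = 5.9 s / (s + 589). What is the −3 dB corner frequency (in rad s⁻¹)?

For a single-pole high-pass, the −3 dB point is at the pole: ω = 589 rad s⁻¹.

589 rad s⁻¹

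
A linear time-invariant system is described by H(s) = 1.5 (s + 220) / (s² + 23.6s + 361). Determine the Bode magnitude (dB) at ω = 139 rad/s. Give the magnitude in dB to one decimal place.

|j139 + 220| = √(139² + 220²) = 260.2
|(j139)² + 23.6(j139) + 361| = |-18960 + j3280.4| = 1.924e+04
|H(j139)| = 1.5 × 260.2 / 1.924e+04 = 0.020287
20 log₁₀(0.020287) = -33.86 dB

-33.9 dB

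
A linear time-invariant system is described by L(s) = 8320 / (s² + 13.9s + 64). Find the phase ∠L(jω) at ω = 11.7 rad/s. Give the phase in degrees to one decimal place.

∠[(j11.7)² + 13.9(j11.7) + 64] = ∠[-72.89 + j162.63] = 114.14°
∠L(j11.7) = −114.14° = -114.14°

-114.1 deg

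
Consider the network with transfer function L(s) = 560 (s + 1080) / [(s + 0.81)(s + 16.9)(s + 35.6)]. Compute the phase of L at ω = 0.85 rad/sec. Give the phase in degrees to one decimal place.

-50.6°

∠(j0.85 + 1080) = arctan(0.85/1080) = 0.05°
∠(j0.85 + 0.81) = arctan(0.85/0.81) = 46.38°
∠(j0.85 + 16.9) = arctan(0.85/16.9) = 2.88°
∠(j0.85 + 35.6) = arctan(0.85/35.6) = 1.37°
∠L(j0.85) = 0.05° − (46.38° + 2.88° + 1.37°) = -50.58°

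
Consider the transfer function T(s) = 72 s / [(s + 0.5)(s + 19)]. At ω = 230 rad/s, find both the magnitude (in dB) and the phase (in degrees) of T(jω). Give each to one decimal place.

|j230| = 230
|j230 + 0.5| = √(230² + 0.5²) = 230
|j230 + 19| = √(230² + 19²) = 230.8
|T(j230)| = 72 × 230 / (230 × 230.8) = 0.31198
20 log₁₀(0.31198) = -10.12 dB
∠(j230) = 90.00°
∠(j230 + 0.5) = arctan(230/0.5) = 89.88°
∠(j230 + 19) = arctan(230/19) = 85.28°
∠T(j230) = 90.00° − (89.88° + 85.28°) = -85.15°

|T| = -10.1 dB, ∠T = -85.2°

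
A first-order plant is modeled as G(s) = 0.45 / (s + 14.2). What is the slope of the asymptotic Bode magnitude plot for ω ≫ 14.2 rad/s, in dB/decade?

-20 dB/decade

With 0 zeros and 1 pole, the high-frequency asymptotic slope is 20 × (0 − 1) = -20 dB/decade.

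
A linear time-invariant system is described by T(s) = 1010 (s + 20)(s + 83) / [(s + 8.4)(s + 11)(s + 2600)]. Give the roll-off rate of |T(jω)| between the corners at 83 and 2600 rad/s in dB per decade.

0 dB/decade

In this band the factors already past their corner are: zero at 20, zero at 83, pole at 8.4, pole at 11; net slope = 0 dB/decade.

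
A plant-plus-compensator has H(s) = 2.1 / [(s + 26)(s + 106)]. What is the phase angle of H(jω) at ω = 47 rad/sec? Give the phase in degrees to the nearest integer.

-85 deg

∠(j47 + 26) = arctan(47/26) = 61.05°
∠(j47 + 106) = arctan(47/106) = 23.91°
∠H(j47) = − (61.05° + 23.91°) = -84.96°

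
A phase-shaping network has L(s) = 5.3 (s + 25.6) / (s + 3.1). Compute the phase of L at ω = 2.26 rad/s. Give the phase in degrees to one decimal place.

∠(j2.26 + 25.6) = arctan(2.26/25.6) = 5.05°
∠(j2.26 + 3.1) = arctan(2.26/3.1) = 36.09°
∠L(j2.26) = 5.05° − 36.09° = -31.05°

-31.0°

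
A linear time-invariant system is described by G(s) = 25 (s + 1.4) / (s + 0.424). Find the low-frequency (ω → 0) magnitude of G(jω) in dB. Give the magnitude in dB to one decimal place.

G(0) = 25 × 1.4 / 0.424 = 82.547
20 log₁₀(82.547) = 38.33 dB

38.3 dB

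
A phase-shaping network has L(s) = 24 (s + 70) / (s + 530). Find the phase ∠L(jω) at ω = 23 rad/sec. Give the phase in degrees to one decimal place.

15.7°

∠(j23 + 70) = arctan(23/70) = 18.19°
∠(j23 + 530) = arctan(23/530) = 2.48°
∠L(j23) = 18.19° − 2.48° = 15.70°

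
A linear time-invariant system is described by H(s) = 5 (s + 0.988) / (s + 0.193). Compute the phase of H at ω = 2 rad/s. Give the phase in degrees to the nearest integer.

-21°

∠(j2 + 0.988) = arctan(2/0.988) = 63.71°
∠(j2 + 0.193) = arctan(2/0.193) = 84.49°
∠H(j2) = 63.71° − 84.49° = -20.78°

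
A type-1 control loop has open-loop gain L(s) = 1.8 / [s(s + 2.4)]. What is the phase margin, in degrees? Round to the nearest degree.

73 deg

Gain crossover: |L(jω)| = 1 at ω ≈ 0.718 rad/s.
∠L(j0.718) = −90° − arctan(0.718/2.4) ≈ -106.67°
PM = 180° + (-106.67°) = 73.33°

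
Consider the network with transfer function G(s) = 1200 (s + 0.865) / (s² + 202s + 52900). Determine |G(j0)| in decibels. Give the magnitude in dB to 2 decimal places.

-34.15 dB

G(0) = 1200 × 0.865 / 52900 = 0.019622
20 log₁₀(0.019622) = -34.145 dB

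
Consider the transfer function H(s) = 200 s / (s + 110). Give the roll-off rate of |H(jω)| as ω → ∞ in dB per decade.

0 dB/decade

With 1 zero and 1 pole, the high-frequency asymptotic slope is 20 × (1 − 1) = 0 dB/decade.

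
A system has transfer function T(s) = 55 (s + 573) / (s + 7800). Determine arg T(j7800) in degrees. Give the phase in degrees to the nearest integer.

41°

∠(j7800 + 573) = arctan(7800/573) = 85.80°
∠(j7800 + 7800) = arctan(7800/7800) = 45.00°
∠T(j7800) = 85.80° − 45.00° = 40.80°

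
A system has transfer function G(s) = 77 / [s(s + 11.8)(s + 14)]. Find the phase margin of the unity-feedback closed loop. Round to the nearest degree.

86 deg

Gain crossover: |G(jω)| = 1 at ω ≈ 0.465 rad/s.
∠G(j0.465) = −90° − arctan(0.465/11.8) − arctan(0.465/14) ≈ -94.16°
PM = 180° + (-94.16°) = 85.84°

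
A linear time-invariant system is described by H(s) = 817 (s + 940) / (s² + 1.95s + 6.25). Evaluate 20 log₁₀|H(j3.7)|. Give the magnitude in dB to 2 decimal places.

97.40 dB

|j3.7 + 940| = √(3.7² + 940²) = 940
|(j3.7)² + 1.95(j3.7) + 6.25| = |-7.44 + j7.215| = 10.36
|H(j3.7)| = 817 × 940 / 10.36 = 74102
20 log₁₀(74102) = 97.397 dB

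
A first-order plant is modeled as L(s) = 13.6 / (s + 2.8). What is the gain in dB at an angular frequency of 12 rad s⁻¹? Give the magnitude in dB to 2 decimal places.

0.86 dB

|j12 + 2.8| = √(12² + 2.8²) = 12.32
|L(j12)| = 13.6 / 12.32 = 1.1037
20 log₁₀(1.1037) = 0.857 dB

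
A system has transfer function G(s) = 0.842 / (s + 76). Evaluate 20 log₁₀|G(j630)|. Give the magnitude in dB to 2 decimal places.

|j630 + 76| = √(630² + 76²) = 634.6
|G(j630)| = 0.842 / 634.6 = 0.0013269
20 log₁₀(0.0013269) = -57.543 dB

-57.54 dB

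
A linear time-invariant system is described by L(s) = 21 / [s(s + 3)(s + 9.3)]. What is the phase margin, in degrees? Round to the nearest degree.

72°

Gain crossover: |L(jω)| = 1 at ω ≈ 0.729 rad s⁻¹.
∠L(j0.729) = −90° − arctan(0.729/3) − arctan(0.729/9.3) ≈ -108.14°
PM = 180° + (-108.14°) = 71.86°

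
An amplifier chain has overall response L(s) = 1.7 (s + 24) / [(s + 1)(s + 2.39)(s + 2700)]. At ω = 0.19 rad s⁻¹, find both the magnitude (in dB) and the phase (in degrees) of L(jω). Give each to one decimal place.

|j0.19 + 24| = √(0.19² + 24²) = 24
|j0.19 + 1| = √(0.19² + 1²) = 1.018
|j0.19 + 2.39| = √(0.19² + 2.39²) = 2.398
|j0.19 + 2700| = √(0.19² + 2700²) = 2700
|L(j0.19)| = 1.7 × 24 / (1.018 × 2.398 × 2700) = 0.0061922
20 log₁₀(0.0061922) = -44.16 dB
∠(j0.19 + 24) = arctan(0.19/24) = 0.45°
∠(j0.19 + 1) = arctan(0.19/1) = 10.76°
∠(j0.19 + 2.39) = arctan(0.19/2.39) = 4.55°
∠(j0.19 + 2700) = arctan(0.19/2700) = 0.00°
∠L(j0.19) = 0.45° − (10.76° + 4.55° + 0.00°) = -14.85°

|L| = -44.2 dB, ∠L = -14.9 deg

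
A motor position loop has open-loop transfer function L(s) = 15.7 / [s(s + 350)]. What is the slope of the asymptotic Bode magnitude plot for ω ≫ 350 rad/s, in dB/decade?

With 0 zeros and 2 poles, the high-frequency asymptotic slope is 20 × (0 − 2) = -40 dB/decade.

-40 dB/decade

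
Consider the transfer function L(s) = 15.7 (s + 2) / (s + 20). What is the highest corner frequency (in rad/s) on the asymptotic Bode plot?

20 rad/s

Break frequencies occur at each pole and zero magnitude: 2 rad/s, 20 rad/s.
The highest is 20 rad/s.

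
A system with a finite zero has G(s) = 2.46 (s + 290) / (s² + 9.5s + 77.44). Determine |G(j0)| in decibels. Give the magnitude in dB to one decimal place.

19.3 dB

G(0) = 2.46 × 290 / 77.44 = 9.2123
20 log₁₀(9.2123) = 19.29 dB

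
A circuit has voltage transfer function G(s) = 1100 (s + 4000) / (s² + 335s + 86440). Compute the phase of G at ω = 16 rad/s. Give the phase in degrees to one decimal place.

∠(j16 + 4000) = arctan(16/4000) = 0.23°
∠[(j16)² + 335(j16) + 86440] = ∠[86184 + j5360] = 3.56°
∠G(j16) = 0.23° − 3.56° = -3.33°

-3.3°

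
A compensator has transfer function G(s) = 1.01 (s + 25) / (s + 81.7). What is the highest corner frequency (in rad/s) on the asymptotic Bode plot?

81.7 rad/s

Break frequencies occur at each pole and zero magnitude: 25 rad/s, 81.7 rad/s.
The highest is 81.7 rad/s.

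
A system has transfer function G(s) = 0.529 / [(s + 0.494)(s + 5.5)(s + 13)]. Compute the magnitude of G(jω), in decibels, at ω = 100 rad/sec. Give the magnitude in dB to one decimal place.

-125.6 dB

|j100 + 0.494| = √(100² + 0.494²) = 100
|j100 + 5.5| = √(100² + 5.5²) = 100.2
|j100 + 13| = √(100² + 13²) = 100.8
|G(j100)| = 0.529 / (100 × 100.2 × 100.8) = 5.2379e-07
20 log₁₀(5.2379e-07) = -125.62 dB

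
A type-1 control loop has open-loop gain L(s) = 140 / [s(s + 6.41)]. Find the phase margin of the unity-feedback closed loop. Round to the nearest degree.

30°

Gain crossover: |L(jω)| = 1 at ω ≈ 11 rad s⁻¹.
∠L(j11) = −90° − arctan(11/6.41) ≈ -149.76°
PM = 180° + (-149.76°) = 30.24°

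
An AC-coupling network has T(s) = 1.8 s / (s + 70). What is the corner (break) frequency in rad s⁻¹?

70 rad s⁻¹

The single real pole at s = −70 gives a corner at ω = 70 rad s⁻¹.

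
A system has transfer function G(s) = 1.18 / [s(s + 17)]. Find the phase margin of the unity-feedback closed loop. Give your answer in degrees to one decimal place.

Gain crossover: |G(jω)| = 1 at ω ≈ 0.0694 rad/sec.
∠G(j0.0694) = −90° − arctan(0.0694/17) ≈ -90.23°
PM = 180° + (-90.23°) = 89.77°

89.8 deg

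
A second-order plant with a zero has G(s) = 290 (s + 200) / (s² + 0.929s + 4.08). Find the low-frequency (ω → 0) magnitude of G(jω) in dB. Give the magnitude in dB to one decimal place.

83.1 dB

G(0) = 290 × 200 / 4.08 = 14216
20 log₁₀(14216) = 83.06 dB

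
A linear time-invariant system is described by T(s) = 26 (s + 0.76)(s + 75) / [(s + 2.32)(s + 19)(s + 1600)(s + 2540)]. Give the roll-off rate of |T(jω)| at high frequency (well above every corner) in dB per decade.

-40 dB/decade

With 2 zeros and 4 poles, the high-frequency asymptotic slope is 20 × (2 − 4) = -40 dB/decade.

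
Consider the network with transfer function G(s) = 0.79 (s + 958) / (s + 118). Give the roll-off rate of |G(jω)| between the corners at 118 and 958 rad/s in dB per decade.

-20 dB/decade

In this band the factors already past their corner are: pole at 118; net slope = -20 dB/decade.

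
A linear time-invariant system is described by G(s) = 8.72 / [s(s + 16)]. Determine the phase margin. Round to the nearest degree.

Gain crossover: |G(jω)| = 1 at ω ≈ 0.545 rad s⁻¹.
∠G(j0.545) = −90° − arctan(0.545/16) ≈ -91.95°
PM = 180° + (-91.95°) = 88.05°

88 deg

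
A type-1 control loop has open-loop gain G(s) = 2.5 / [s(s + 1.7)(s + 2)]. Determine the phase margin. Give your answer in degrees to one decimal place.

50.9°

Gain crossover: |G(jω)| = 1 at ω ≈ 0.653 rad s⁻¹.
∠G(j0.653) = −90° − arctan(0.653/1.7) − arctan(0.653/2) ≈ -129.07°
PM = 180° + (-129.07°) = 50.93°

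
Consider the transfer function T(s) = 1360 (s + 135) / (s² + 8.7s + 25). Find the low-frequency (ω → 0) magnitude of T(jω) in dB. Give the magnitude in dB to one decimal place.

77.3 dB

T(0) = 1360 × 135 / 25 = 7344
20 log₁₀(7344) = 77.32 dB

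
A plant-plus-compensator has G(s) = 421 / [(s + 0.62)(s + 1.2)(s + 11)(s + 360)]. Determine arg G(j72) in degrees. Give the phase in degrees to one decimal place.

-271.2°

∠(j72 + 0.62) = arctan(72/0.62) = 89.51°
∠(j72 + 1.2) = arctan(72/1.2) = 89.05°
∠(j72 + 11) = arctan(72/11) = 81.31°
∠(j72 + 360) = arctan(72/360) = 11.31°
∠G(j72) = − (89.51° + 89.05° + 81.31° + 11.31°) = -271.18°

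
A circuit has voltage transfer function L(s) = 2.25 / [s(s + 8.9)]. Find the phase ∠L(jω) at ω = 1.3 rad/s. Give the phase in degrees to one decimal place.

-98.3°

∠(j1.3 + 8.9) = arctan(1.3/8.9) = 8.31°
∠(j1.3) = 90.00°
∠L(j1.3) = − (8.31° + 90.00°) = -98.31°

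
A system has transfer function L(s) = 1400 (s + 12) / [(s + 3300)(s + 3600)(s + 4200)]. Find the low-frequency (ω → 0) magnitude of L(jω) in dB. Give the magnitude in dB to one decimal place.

L(0) = 1400 × 12 / (3300 × 3600 × 4200) = 3.367e-07
20 log₁₀(3.367e-07) = -129.46 dB

-129.5 dB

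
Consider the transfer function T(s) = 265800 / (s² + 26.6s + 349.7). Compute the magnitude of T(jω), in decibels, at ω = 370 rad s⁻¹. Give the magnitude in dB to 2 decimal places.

|(j370)² + 26.6(j370) + 349.7| = |-1.3655e+05 + j9842| = 1.369e+05
|T(j370)| = 265800 / 1.369e+05 = 1.9415
20 log₁₀(1.9415) = 5.763 dB

5.76 dB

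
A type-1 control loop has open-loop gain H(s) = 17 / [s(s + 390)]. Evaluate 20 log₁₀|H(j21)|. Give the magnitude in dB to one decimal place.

|j21 + 390| = √(21² + 390²) = 390.6
|j21| = 21
|H(j21)| = 17 / (390.6 × 21) = 0.0020727
20 log₁₀(0.0020727) = -53.67 dB

-53.7 dB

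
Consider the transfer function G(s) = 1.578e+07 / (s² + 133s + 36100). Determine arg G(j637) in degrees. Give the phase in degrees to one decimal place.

∠[(j637)² + 133(j637) + 36100] = ∠[-3.6967e+05 + j84721] = 167.09°
∠G(j637) = −167.09° = -167.09°

-167.1°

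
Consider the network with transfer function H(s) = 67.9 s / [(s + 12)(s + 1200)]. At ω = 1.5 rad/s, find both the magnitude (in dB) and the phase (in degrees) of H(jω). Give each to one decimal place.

|j1.5| = 1.5
|j1.5 + 12| = √(1.5² + 12²) = 12.09
|j1.5 + 1200| = √(1.5² + 1200²) = 1200
|H(j1.5)| = 67.9 × 1.5 / (12.09 × 1200) = 0.0070183
20 log₁₀(0.0070183) = -43.08 dB
∠(j1.5) = 90.00°
∠(j1.5 + 12) = arctan(1.5/12) = 7.13°
∠(j1.5 + 1200) = arctan(1.5/1200) = 0.07°
∠H(j1.5) = 90.00° − (7.13° + 0.07°) = 82.80°

|H| = -43.1 dB, ∠H = 82.8 deg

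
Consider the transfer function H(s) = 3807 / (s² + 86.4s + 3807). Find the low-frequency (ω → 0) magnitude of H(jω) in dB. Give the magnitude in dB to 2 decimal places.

H(0) = 3807 / 3807 = 1
20 log₁₀(1) = 0.000 dB

0.00 dB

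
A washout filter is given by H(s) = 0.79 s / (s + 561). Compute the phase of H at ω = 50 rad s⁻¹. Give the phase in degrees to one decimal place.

∠(j50) = 90.00°
∠(j50 + 561) = arctan(50/561) = 5.09°
∠H(j50) = 90.00° − 5.09° = 84.91°

84.9°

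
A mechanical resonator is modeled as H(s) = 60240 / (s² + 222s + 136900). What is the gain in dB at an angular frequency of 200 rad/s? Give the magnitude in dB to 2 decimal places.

|(j200)² + 222(j200) + 136900| = |96900 + j44400| = 1.066e+05
|H(j200)| = 60240 / 1.066e+05 = 0.56517
20 log₁₀(0.56517) = -4.956 dB

-4.96 dB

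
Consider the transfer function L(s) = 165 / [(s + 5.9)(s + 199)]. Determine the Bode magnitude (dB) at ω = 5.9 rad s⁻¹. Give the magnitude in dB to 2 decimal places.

|j5.9 + 5.9| = √(5.9² + 5.9²) = 8.344
|j5.9 + 199| = √(5.9² + 199²) = 199.1
|L(j5.9)| = 165 / (8.344 × 199.1) = 0.099328
20 log₁₀(0.099328) = -20.059 dB

-20.06 dB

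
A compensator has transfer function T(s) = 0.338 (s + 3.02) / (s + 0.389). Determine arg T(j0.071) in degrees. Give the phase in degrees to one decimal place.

∠(j0.071 + 3.02) = arctan(0.071/3.02) = 1.35°
∠(j0.071 + 0.389) = arctan(0.071/0.389) = 10.34°
∠T(j0.071) = 1.35° − 10.34° = -9.00°

-9.0°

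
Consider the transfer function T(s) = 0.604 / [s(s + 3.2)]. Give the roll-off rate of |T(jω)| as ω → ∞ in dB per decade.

-40 dB/decade

With 0 zeros and 2 poles, the high-frequency asymptotic slope is 20 × (0 − 2) = -40 dB/decade.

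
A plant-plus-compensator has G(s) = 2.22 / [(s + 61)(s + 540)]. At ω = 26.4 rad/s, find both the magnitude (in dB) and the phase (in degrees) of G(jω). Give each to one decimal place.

|j26.4 + 61| = √(26.4² + 61²) = 66.47
|j26.4 + 540| = √(26.4² + 540²) = 540.6
|G(j26.4)| = 2.22 / (66.47 × 540.6) = 6.1777e-05
20 log₁₀(6.1777e-05) = -84.18 dB
∠(j26.4 + 61) = arctan(26.4/61) = 23.40°
∠(j26.4 + 540) = arctan(26.4/540) = 2.80°
∠G(j26.4) = − (23.40° + 2.80°) = -26.20°

|G| = -84.2 dB, ∠G = -26.2°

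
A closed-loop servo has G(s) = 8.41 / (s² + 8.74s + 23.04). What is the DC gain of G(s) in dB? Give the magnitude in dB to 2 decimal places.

G(0) = 8.41 / 23.04 = 0.36502
20 log₁₀(0.36502) = -8.754 dB

-8.75 dB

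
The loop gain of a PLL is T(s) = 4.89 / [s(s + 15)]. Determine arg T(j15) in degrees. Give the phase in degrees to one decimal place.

∠(j15 + 15) = arctan(15/15) = 45.00°
∠(j15) = 90.00°
∠T(j15) = − (45.00° + 90.00°) = -135.00°

-135.0°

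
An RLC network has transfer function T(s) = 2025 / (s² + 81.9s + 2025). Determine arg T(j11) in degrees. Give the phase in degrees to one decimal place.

∠[(j11)² + 81.9(j11) + 2025] = ∠[1904 + j900.9] = 25.32°
∠T(j11) = −25.32° = -25.32°

-25.3°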